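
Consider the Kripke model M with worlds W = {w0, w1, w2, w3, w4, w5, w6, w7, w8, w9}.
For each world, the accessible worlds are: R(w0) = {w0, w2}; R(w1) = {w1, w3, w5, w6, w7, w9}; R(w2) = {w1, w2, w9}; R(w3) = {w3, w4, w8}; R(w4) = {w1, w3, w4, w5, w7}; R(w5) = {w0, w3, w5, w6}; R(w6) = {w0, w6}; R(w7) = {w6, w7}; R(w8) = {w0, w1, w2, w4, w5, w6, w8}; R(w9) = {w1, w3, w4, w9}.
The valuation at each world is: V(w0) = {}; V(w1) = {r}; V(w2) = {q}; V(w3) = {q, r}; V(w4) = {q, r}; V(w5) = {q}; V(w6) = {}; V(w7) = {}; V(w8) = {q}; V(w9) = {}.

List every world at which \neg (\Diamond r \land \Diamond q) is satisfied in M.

w0, w6, w7

Recall that \Diamond ψ holds at a world iff ψ holds at some accessible world.
Let φ = \neg (\Diamond r \land \Diamond q). Evaluate φ at each world:
  w0 (successors {w0, w2}): φ is true.
  w1 (successors {w1, w3, w5, w6, w7, w9}): φ is false.
  w2 (successors {w1, w2, w9}): φ is false.
  w3 (successors {w3, w4, w8}): φ is false.
  w4 (successors {w1, w3, w4, w5, w7}): φ is false.
  w5 (successors {w0, w3, w5, w6}): φ is false.
  w6 (successors {w0, w6}): φ is true.
  w7 (successors {w6, w7}): φ is true.
  w8 (successors {w0, w1, w2, w4, w5, w6, w8}): φ is false.
  w9 (successors {w1, w3, w4, w9}): φ is false.
For instance, at w3:
  At w3: \Diamond r \land \Diamond q is true, so \neg (\Diamond r \land \Diamond q) is false.
    At w3: \Diamond r is true, \Diamond q is true, so \Diamond r \land \Diamond q is true.
      At w3: \Diamond r requires r at some successor in {w3, w4, w8}.
        r holds at w3, so \Diamond r is true at w3.
      At w3: \Diamond q requires q at some successor in {w3, w4, w8}.
        q holds at w3, so \Diamond q is true at w3.
Satisfying worlds: {w0, w6, w7}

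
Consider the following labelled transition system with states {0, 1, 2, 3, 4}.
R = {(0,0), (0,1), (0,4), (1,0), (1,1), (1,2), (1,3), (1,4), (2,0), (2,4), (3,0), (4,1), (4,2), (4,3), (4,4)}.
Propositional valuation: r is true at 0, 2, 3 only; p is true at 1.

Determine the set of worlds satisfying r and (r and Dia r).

Let φ = r and (r and Dia r). Evaluate φ at each world:
  0 (successors {0, 1, 4}): φ is true.
  1 (successors {0, 1, 2, 3, 4}): φ is false.
  2 (successors {0, 4}): φ is true.
  3 (successors {0}): φ is true.
  4 (successors {1, 2, 3, 4}): φ is false.
For instance, at 2:
  At 2: r is true, r and Dia r is true, so r and (r and Dia r) is true.
    At 2: r is true, Dia r is true, so r and Dia r is true.
      At 2: Dia r requires r at some successor in {0, 4}.
        r holds at 0, so Dia r is true at 2.
Satisfying worlds: {0, 2, 3}

0, 2, 3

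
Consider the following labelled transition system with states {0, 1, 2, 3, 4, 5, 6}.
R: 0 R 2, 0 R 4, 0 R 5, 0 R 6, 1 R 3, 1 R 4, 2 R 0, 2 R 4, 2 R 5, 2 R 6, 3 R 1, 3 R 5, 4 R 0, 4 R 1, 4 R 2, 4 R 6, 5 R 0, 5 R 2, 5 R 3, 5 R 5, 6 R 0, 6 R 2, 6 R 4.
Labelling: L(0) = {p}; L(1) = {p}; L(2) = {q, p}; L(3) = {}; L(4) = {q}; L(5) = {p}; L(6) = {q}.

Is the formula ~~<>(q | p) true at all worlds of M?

Yes

Let φ = ~~<>(q | p). Evaluate φ at each world:
  0 (successors {2, 4, 5, 6}): φ is true.
  1 (successors {3, 4}): φ is true.
  2 (successors {0, 4, 5, 6}): φ is true.
  3 (successors {1, 5}): φ is true.
  4 (successors {0, 1, 2, 6}): φ is true.
  5 (successors {0, 2, 3, 5}): φ is true.
  6 (successors {0, 2, 4}): φ is true.
For instance, at 1:
  At 1: ~<>(q | p) is false, so ~~<>(q | p) is true.
    At 1: <>(q | p) is true, so ~<>(q | p) is false.
      At 1: <>(q | p) requires q | p at some successor in {3, 4}.
        q | p holds at 4, so <>(q | p) is true at 1.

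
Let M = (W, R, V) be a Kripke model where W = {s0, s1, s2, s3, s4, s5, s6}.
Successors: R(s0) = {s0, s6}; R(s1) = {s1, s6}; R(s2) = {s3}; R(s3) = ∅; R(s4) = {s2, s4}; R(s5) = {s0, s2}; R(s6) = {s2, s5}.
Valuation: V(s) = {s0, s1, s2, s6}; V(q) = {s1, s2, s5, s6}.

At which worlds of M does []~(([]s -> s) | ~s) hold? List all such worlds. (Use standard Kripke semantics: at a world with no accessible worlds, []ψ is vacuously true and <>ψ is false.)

s3

Recall that []ψ holds at a world iff ψ holds at every accessible world, and <>ψ holds iff ψ holds at some accessible world.
Let φ = []~(([]s -> s) | ~s). Evaluate φ at each world:
  s0 (successors {s0, s6}): φ is false.
  s1 (successors {s1, s6}): φ is false.
  s2 (successors {s3}): φ is false.
  s3 (successors ∅): φ is true.
  s4 (successors {s2, s4}): φ is false.
  s5 (successors {s0, s2}): φ is false.
  s6 (successors {s2, s5}): φ is false.
For instance, at s6:
  At s6: []~(([]s -> s) | ~s) requires ~(([]s -> s) | ~s) at every successor {s2, s5}.
    ~(([]s -> s) | ~s) fails at s2, so []~(([]s -> s) | ~s) is false at s6.
      At s2: ([]s -> s) | ~s is true, so ~(([]s -> s) | ~s) is false.
Satisfying worlds: {s3}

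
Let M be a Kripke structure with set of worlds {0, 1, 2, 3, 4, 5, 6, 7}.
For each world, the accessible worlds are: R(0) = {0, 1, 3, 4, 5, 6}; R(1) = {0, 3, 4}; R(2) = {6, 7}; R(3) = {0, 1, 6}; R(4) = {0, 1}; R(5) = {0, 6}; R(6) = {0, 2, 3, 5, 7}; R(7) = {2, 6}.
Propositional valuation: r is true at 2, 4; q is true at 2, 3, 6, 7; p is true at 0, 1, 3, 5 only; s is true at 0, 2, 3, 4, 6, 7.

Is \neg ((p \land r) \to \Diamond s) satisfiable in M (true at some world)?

No

Let φ = \neg ((p \land r) \to \Diamond s). Evaluate φ at each world:
  0 (successors {0, 1, 3, 4, 5, 6}): φ is false.
  1 (successors {0, 3, 4}): φ is false.
  2 (successors {6, 7}): φ is false.
  3 (successors {0, 1, 6}): φ is false.
  4 (successors {0, 1}): φ is false.
  5 (successors {0, 6}): φ is false.
  6 (successors {0, 2, 3, 5, 7}): φ is false.
  7 (successors {2, 6}): φ is false.
For instance, at 6:
  At 6: (p \land r) \to \Diamond s is true, so \neg ((p \land r) \to \Diamond s) is false.
    At 6: p \land r is false, \Diamond s is true, so (p \land r) \to \Diamond s is true.
      At 6: \Diamond s requires s at some successor in {0, 2, 3, 5, 7}.
        s holds at 0, so \Diamond s is true at 6.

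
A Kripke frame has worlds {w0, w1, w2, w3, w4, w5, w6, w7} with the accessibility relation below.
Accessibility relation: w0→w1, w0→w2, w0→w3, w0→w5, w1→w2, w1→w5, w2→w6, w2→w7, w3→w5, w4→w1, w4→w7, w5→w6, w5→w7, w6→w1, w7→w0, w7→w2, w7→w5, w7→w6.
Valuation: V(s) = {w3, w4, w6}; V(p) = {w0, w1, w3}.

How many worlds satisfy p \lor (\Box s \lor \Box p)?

Let φ = p \lor (\Box s \lor \Box p). Evaluate φ at each world:
  w0 (successors {w1, w2, w3, w5}): φ is true.
  w1 (successors {w2, w5}): φ is true.
  w2 (successors {w6, w7}): φ is false.
  w3 (successors {w5}): φ is true.
  w4 (successors {w1, w7}): φ is false.
  w5 (successors {w6, w7}): φ is false.
  w6 (successors {w1}): φ is true.
  w7 (successors {w0, w2, w5, w6}): φ is false.
For instance, at w7:
  At w7: p is false, \Box s \lor \Box p is false, so p \lor (\Box s \lor \Box p) is false.
    At w7: \Box s is false, \Box p is false, so \Box s \lor \Box p is false.
      At w7: \Box s requires s at every successor {w0, w2, w5, w6}.
        s fails at w0, so \Box s is false at w7.
      At w7: \Box p requires p at every successor {w0, w2, w5, w6}.
        p fails at w2, so \Box p is false at w7.
Satisfying worlds: {w0, w1, w3, w6}

4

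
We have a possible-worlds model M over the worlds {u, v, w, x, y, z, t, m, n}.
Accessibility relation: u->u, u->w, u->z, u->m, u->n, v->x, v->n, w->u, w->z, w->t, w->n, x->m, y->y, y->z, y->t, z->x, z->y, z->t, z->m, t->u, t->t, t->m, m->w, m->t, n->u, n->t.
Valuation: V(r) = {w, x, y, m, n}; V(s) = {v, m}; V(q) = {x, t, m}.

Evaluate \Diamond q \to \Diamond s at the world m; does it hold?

At m: \Diamond q is true, \Diamond s is false, so \Diamond q \to \Diamond s is false.
  At m: \Diamond q requires q at some successor in {w, t}.
    q holds at t, so \Diamond q is true at m.
  At m: \Diamond s requires s at some successor in {w, t}.
    At w: s is false.
    At t: s is false.
  So \Diamond s is false at m.

No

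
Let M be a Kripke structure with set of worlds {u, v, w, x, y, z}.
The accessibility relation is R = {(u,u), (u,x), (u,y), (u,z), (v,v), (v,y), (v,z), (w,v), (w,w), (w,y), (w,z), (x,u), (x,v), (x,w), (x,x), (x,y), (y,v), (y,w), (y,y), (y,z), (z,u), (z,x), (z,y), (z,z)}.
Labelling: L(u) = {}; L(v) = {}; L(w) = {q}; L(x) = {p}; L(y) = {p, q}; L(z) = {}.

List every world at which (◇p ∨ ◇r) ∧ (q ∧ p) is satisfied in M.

Let φ = (◇p ∨ ◇r) ∧ (q ∧ p). Evaluate φ at each world:
  u (successors {u, x, y, z}): φ is false.
  v (successors {v, y, z}): φ is false.
  w (successors {v, w, y, z}): φ is false.
  x (successors {u, v, w, x, y}): φ is false.
  y (successors {v, w, y, z}): φ is true.
  z (successors {u, x, y, z}): φ is false.
For instance, at x:
  At x: ◇p ∨ ◇r is true, q ∧ p is false, so (◇p ∨ ◇r) ∧ (q ∧ p) is false.
    At x: ◇p is true, ◇r is false, so ◇p ∨ ◇r is true.
      At x: ◇p requires p at some successor in {u, v, w, x, y}.
        p holds at x, so ◇p is true at x.
      At x: ◇r requires r at some successor in {u, v, w, x, y}.
        At u: r is false.
        At v: r is false.
        At w: r is false.
        At x: r is false.
        At y: r is false.
      So ◇r is false at x.
Satisfying worlds: {y}

y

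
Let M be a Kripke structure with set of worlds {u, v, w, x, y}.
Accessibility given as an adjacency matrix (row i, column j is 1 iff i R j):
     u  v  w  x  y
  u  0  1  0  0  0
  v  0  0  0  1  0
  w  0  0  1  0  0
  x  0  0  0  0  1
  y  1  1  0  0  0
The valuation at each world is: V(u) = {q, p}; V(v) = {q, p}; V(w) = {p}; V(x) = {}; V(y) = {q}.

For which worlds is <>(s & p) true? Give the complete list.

none

Recall that <>ψ holds at a world iff ψ holds at some accessible world.
Let φ = <>(s & p). Evaluate φ at each world:
  u (successors {v}): φ is false.
  v (successors {x}): φ is false.
  w (successors {w}): φ is false.
  x (successors {y}): φ is false.
  y (successors {u, v}): φ is false.
For instance, at x:
  At x: <>(s & p) requires s & p at some successor in {y}.
    At y: s & p is false.
  So <>(s & p) is false at x.
Satisfying worlds: none.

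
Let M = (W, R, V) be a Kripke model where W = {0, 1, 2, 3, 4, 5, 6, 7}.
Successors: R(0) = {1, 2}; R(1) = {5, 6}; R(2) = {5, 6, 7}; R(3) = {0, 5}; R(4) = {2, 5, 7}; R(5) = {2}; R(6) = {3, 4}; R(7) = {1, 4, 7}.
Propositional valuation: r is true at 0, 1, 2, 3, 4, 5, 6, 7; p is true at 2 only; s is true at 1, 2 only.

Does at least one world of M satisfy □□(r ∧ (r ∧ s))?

Let φ = □□(r ∧ (r ∧ s)). Evaluate φ at each world:
  0 (successors {1, 2}): φ is false.
  1 (successors {5, 6}): φ is false.
  2 (successors {5, 6, 7}): φ is false.
  3 (successors {0, 5}): φ is true.
  4 (successors {2, 5, 7}): φ is false.
  5 (successors {2}): φ is false.
  6 (successors {3, 4}): φ is false.
  7 (successors {1, 4, 7}): φ is false.
Detail at 3 (witness):
  At 3: □□(r ∧ (r ∧ s)) requires □(r ∧ (r ∧ s)) at every successor {0, 5}.
      At 0: □(r ∧ (r ∧ s)) requires r ∧ (r ∧ s) at every successor {1, 2}.
        At 1: r ∧ (r ∧ s) is true.
        At 2: r ∧ (r ∧ s) is true.
      So □(r ∧ (r ∧ s)) is true at 0.
      At 5: □(r ∧ (r ∧ s)) requires r ∧ (r ∧ s) at every successor {2}.
        At 2: r ∧ (r ∧ s) is true.
      So □(r ∧ (r ∧ s)) is true at 5.
  So □□(r ∧ (r ∧ s)) is true at 3.

Yes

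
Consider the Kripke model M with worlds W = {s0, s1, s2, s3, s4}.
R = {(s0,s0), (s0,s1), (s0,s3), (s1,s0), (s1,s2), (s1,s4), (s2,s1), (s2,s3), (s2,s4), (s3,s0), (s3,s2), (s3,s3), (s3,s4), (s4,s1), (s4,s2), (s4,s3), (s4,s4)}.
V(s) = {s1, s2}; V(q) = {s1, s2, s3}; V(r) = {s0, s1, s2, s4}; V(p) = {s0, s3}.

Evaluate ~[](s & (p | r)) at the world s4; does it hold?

Yes

Recall that []ψ holds at a world iff ψ holds at every accessible world, and <>ψ holds iff ψ holds at some accessible world.
At s4: [](s & (p | r)) is false, so ~[](s & (p | r)) is true.
  At s4: [](s & (p | r)) requires s & (p | r) at every successor {s1, s2, s3, s4}.
    s & (p | r) fails at s3, so [](s & (p | r)) is false at s4.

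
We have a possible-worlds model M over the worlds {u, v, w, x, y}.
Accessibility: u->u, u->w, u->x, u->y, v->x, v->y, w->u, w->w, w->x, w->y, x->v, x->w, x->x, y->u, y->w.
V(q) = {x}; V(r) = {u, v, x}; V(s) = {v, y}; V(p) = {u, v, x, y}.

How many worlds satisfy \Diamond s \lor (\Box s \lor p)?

5

Let φ = \Diamond s \lor (\Box s \lor p). Evaluate φ at each world:
  u (successors {u, w, x, y}): φ is true.
  v (successors {x, y}): φ is true.
  w (successors {u, w, x, y}): φ is true.
  x (successors {v, w, x}): φ is true.
  y (successors {u, w}): φ is true.
For instance, at x:
  At x: \Diamond s is true, \Box s \lor p is true, so \Diamond s \lor (\Box s \lor p) is true.
    At x: \Diamond s requires s at some successor in {v, w, x}.
      s holds at v, so \Diamond s is true at x.
    At x: \Box s is false, p is true, so \Box s \lor p is true.
      At x: \Box s requires s at every successor {v, w, x}.
        s fails at w, so \Box s is false at x.
Satisfying worlds: {u, v, w, x, y}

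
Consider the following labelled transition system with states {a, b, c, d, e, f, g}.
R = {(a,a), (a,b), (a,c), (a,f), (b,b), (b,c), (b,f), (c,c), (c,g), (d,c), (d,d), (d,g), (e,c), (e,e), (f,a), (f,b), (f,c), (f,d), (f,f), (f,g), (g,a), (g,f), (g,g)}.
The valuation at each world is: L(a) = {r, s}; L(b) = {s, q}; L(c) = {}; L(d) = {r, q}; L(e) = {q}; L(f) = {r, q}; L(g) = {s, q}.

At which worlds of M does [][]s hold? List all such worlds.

Let φ = [][]s. Evaluate φ at each world:
  a (successors {a, b, c, f}): φ is false.
  b (successors {b, c, f}): φ is false.
  c (successors {c, g}): φ is false.
  d (successors {c, d, g}): φ is false.
  e (successors {c, e}): φ is false.
  f (successors {a, b, c, d, f, g}): φ is false.
  g (successors {a, f, g}): φ is false.
For instance, at c:
  At c: [][]s requires []s at every successor {c, g}.
    []s fails at c, so [][]s is false at c.
      At c: []s requires s at every successor {c, g}.
        s fails at c, so []s is false at c.
Satisfying worlds: none.

none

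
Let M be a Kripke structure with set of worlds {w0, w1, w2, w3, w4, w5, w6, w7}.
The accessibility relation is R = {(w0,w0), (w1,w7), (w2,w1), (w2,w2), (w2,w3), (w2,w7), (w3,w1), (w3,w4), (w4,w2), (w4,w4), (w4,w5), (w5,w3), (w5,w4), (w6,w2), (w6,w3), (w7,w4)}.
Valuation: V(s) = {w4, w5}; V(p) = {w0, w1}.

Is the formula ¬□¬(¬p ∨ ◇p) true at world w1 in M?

Yes

At w1: □¬(¬p ∨ ◇p) is false, so ¬□¬(¬p ∨ ◇p) is true.
  At w1: □¬(¬p ∨ ◇p) requires ¬(¬p ∨ ◇p) at every successor {w7}.
    ¬(¬p ∨ ◇p) fails at w7, so □¬(¬p ∨ ◇p) is false at w1.
      At w7: ¬p ∨ ◇p is true, so ¬(¬p ∨ ◇p) is false.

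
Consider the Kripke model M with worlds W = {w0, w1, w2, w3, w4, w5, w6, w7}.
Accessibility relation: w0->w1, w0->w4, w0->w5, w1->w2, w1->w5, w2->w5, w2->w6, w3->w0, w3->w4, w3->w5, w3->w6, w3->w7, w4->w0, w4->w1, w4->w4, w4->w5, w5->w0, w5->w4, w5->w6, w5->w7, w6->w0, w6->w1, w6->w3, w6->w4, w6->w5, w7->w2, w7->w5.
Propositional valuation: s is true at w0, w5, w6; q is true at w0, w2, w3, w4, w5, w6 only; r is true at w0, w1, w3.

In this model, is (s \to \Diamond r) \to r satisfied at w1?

Yes

Recall that \Diamond ψ holds at a world iff ψ holds at some accessible world.
At w1: s \to \Diamond r is true, r is true, so (s \to \Diamond r) \to r is true.
  At w1: s is false, \Diamond r is false, so s \to \Diamond r is true.
    At w1: \Diamond r requires r at some successor in {w2, w5}.
      At w2: r is false.
      At w5: r is false.
    So \Diamond r is false at w1.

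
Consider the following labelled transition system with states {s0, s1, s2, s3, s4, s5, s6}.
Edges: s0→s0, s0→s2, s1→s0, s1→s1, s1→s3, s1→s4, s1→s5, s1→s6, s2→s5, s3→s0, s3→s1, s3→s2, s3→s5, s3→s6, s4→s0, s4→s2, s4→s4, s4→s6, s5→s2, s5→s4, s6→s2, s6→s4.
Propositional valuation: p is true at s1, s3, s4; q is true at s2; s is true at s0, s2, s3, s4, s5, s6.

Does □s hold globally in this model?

No

Let φ = □s. Evaluate φ at each world:
  s0 (successors {s0, s2}): φ is true.
  s1 (successors {s0, s1, s3, s4, s5, s6}): φ is false.
  s2 (successors {s5}): φ is true.
  s3 (successors {s0, s1, s2, s5, s6}): φ is false.
  s4 (successors {s0, s2, s4, s6}): φ is true.
  s5 (successors {s2, s4}): φ is true.
  s6 (successors {s2, s4}): φ is true.
Detail at s1 (counterexample):
  At s1: □s requires s at every successor {s0, s1, s3, s4, s5, s6}.
    s fails at s1, so □s is false at s1.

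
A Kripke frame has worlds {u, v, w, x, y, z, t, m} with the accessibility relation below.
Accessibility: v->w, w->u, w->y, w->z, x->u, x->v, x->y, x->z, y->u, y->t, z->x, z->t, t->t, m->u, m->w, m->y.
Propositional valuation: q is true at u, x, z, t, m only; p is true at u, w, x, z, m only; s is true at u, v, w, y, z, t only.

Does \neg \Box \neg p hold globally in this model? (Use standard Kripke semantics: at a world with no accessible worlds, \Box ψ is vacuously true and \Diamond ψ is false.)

No

Let φ = \neg \Box \neg p. Evaluate φ at each world:
  u (successors ∅): φ is false.
  v (successors {w}): φ is true.
  w (successors {u, y, z}): φ is true.
  x (successors {u, v, y, z}): φ is true.
  y (successors {u, t}): φ is true.
  z (successors {x, t}): φ is true.
  t (successors {t}): φ is false.
  m (successors {u, w, y}): φ is true.
Detail at u (counterexample):
  At u: \Box \neg p is true, so \neg \Box \neg p is false.
    At u: no accessible worlds, so \Box \neg p holds vacuously.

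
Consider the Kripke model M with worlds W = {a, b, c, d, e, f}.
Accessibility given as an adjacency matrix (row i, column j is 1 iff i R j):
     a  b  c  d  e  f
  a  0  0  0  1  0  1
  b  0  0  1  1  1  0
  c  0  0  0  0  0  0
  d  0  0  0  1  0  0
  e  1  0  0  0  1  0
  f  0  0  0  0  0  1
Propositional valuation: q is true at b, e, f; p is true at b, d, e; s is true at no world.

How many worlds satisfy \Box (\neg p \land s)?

Let φ = \Box (\neg p \land s). Evaluate φ at each world:
  a (successors {d, f}): φ is false.
  b (successors {c, d, e}): φ is false.
  c (successors ∅): φ is true.
  d (successors {d}): φ is false.
  e (successors {a, e}): φ is false.
  f (successors {f}): φ is false.
For instance, at f:
  At f: \Box (\neg p \land s) requires \neg p \land s at every successor {f}.
    \neg p \land s fails at f, so \Box (\neg p \land s) is false at f.
Satisfying worlds: {c}

1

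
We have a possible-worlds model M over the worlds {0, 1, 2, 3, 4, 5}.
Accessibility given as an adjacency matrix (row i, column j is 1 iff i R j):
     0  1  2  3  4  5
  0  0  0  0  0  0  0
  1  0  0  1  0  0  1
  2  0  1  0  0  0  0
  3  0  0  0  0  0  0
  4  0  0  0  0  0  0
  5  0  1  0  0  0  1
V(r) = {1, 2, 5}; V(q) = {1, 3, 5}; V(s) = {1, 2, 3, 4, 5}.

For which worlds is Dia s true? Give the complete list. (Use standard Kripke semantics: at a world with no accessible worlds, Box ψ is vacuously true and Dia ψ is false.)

1, 2, 5

Recall that Dia ψ holds at a world iff ψ holds at some accessible world.
Let φ = Dia s. Evaluate φ at each world:
  0 (successors ∅): φ is false.
  1 (successors {2, 5}): φ is true.
  2 (successors {1}): φ is true.
  3 (successors ∅): φ is false.
  4 (successors ∅): φ is false.
  5 (successors {1, 5}): φ is true.
For instance, at 5:
  At 5: Dia s requires s at some successor in {1, 5}.
    s holds at 1, so Dia s is true at 5.
Satisfying worlds: {1, 2, 5}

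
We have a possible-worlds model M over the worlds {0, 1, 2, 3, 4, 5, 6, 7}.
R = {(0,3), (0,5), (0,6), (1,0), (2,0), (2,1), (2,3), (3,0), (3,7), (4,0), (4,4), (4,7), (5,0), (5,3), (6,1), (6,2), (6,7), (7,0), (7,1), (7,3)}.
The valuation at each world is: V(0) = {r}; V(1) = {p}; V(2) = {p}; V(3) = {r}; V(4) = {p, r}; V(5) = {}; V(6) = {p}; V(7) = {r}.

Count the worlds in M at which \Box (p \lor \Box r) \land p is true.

Let φ = \Box (p \lor \Box r) \land p. Evaluate φ at each world:
  0 (successors {3, 5, 6}): φ is false.
  1 (successors {0}): φ is false.
  2 (successors {0, 1, 3}): φ is false.
  3 (successors {0, 7}): φ is false.
  4 (successors {0, 4, 7}): φ is false.
  5 (successors {0, 3}): φ is false.
  6 (successors {1, 2, 7}): φ is false.
  7 (successors {0, 1, 3}): φ is false.
For instance, at 3:
  At 3: \Box (p \lor \Box r) is false, p is false, so \Box (p \lor \Box r) \land p is false.
    At 3: \Box (p \lor \Box r) requires p \lor \Box r at every successor {0, 7}.
      p \lor \Box r fails at 0, so \Box (p \lor \Box r) is false at 3.
Satisfying worlds: none.

0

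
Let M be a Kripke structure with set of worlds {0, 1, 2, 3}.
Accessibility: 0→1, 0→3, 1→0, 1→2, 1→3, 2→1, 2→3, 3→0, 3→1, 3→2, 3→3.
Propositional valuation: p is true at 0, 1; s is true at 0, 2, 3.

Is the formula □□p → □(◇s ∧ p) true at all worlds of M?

Let φ = □□p → □(◇s ∧ p). Evaluate φ at each world:
  0 (successors {1, 3}): φ is true.
  1 (successors {0, 2, 3}): φ is true.
  2 (successors {1, 3}): φ is true.
  3 (successors {0, 1, 2, 3}): φ is true.
For instance, at 0:
  At 0: □□p is false, □(◇s ∧ p) is false, so □□p → □(◇s ∧ p) is true.
    At 0: □□p requires □p at every successor {1, 3}.
      □p fails at 1, so □□p is false at 0.
    At 0: □(◇s ∧ p) requires ◇s ∧ p at every successor {1, 3}.
      ◇s ∧ p fails at 3, so □(◇s ∧ p) is false at 0.

Yes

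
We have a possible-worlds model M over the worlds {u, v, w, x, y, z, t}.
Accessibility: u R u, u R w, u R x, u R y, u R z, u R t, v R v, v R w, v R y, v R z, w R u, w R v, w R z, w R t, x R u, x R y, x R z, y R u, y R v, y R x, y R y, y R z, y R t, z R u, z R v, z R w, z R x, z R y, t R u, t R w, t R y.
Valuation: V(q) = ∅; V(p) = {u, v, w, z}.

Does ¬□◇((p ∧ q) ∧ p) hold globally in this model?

Yes

Recall that □ψ holds at a world iff ψ holds at every accessible world, and ◇ψ holds iff ψ holds at some accessible world.
Let φ = ¬□◇((p ∧ q) ∧ p). Evaluate φ at each world:
  u (successors {u, w, x, y, z, t}): φ is true.
  v (successors {v, w, y, z}): φ is true.
  w (successors {u, v, z, t}): φ is true.
  x (successors {u, y, z}): φ is true.
  y (successors {u, v, x, y, z, t}): φ is true.
  z (successors {u, v, w, x, y}): φ is true.
  t (successors {u, w, y}): φ is true.
For instance, at t:
  At t: □◇((p ∧ q) ∧ p) is false, so ¬□◇((p ∧ q) ∧ p) is true.
    At t: □◇((p ∧ q) ∧ p) requires ◇((p ∧ q) ∧ p) at every successor {u, w, y}.
      ◇((p ∧ q) ∧ p) fails at u, so □◇((p ∧ q) ∧ p) is false at t.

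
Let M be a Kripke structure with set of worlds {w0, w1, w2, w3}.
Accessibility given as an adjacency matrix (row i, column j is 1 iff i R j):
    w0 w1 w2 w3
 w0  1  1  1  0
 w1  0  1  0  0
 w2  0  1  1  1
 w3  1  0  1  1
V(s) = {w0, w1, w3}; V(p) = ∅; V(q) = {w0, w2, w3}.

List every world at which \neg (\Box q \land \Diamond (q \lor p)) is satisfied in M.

Let φ = \neg (\Box q \land \Diamond (q \lor p)). Evaluate φ at each world:
  w0 (successors {w0, w1, w2}): φ is true.
  w1 (successors {w1}): φ is true.
  w2 (successors {w1, w2, w3}): φ is true.
  w3 (successors {w0, w2, w3}): φ is false.
For instance, at w0:
  At w0: \Box q \land \Diamond (q \lor p) is false, so \neg (\Box q \land \Diamond (q \lor p)) is true.
    At w0: \Box q is false, \Diamond (q \lor p) is true, so \Box q \land \Diamond (q \lor p) is false.
      At w0: \Box q requires q at every successor {w0, w1, w2}.
        q fails at w1, so \Box q is false at w0.
      At w0: \Diamond (q \lor p) requires q \lor p at some successor in {w0, w1, w2}.
        q \lor p holds at w0, so \Diamond (q \lor p) is true at w0.
Satisfying worlds: {w0, w1, w2}

w0, w1, w2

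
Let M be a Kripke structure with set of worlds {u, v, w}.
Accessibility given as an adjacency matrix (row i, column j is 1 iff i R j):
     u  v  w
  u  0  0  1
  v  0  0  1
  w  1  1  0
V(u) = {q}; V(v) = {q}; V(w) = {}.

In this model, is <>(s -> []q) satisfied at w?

Yes

Recall that []ψ holds at a world iff ψ holds at every accessible world, and <>ψ holds iff ψ holds at some accessible world.
At w: <>(s -> []q) requires s -> []q at some successor in {u, v}.
  s -> []q holds at u, so <>(s -> []q) is true at w.
    At u: s is false, []q is false, so s -> []q is true.
      At u: []q requires q at every successor {w}.
        q fails at w, so []q is false at u.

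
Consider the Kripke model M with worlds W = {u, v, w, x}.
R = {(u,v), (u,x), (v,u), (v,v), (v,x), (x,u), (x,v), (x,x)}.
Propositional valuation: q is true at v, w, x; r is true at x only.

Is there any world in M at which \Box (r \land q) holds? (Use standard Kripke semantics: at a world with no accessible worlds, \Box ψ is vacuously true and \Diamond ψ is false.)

Let φ = \Box (r \land q). Evaluate φ at each world:
  u (successors {v, x}): φ is false.
  v (successors {u, v, x}): φ is false.
  w (successors ∅): φ is true.
  x (successors {u, v, x}): φ is false.
Detail at w (witness):
  At w: no accessible worlds, so \Box (r \land q) holds vacuously.

Yes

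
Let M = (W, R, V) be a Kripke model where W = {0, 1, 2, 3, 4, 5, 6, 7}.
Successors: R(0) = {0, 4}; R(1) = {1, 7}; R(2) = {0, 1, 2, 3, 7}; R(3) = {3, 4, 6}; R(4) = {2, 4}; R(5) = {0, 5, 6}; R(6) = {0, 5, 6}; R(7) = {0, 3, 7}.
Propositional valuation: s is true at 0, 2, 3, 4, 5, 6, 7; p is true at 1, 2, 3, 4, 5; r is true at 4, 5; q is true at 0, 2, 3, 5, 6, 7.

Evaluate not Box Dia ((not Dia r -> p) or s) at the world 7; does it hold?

No

Recall that Box ψ holds at a world iff ψ holds at every accessible world, and Dia ψ holds iff ψ holds at some accessible world.
At 7: Box Dia ((not Dia r -> p) or s) is true, so not Box Dia ((not Dia r -> p) or s) is false.
  At 7: Box Dia ((not Dia r -> p) or s) requires Dia ((not Dia r -> p) or s) at every successor {0, 3, 7}.
      At 0: Dia ((not Dia r -> p) or s) requires (not Dia r -> p) or s at some successor in {0, 4}.
        (not Dia r -> p) or s holds at 0, so Dia ((not Dia r -> p) or s) is true at 0.
      At 3: Dia ((not Dia r -> p) or s) requires (not Dia r -> p) or s at some successor in {3, 4, 6}.
        (not Dia r -> p) or s holds at 3, so Dia ((not Dia r -> p) or s) is true at 3.
      At 7: Dia ((not Dia r -> p) or s) requires (not Dia r -> p) or s at some successor in {0, 3, 7}.
        (not Dia r -> p) or s holds at 0, so Dia ((not Dia r -> p) or s) is true at 7.
  So Box Dia ((not Dia r -> p) or s) is true at 7.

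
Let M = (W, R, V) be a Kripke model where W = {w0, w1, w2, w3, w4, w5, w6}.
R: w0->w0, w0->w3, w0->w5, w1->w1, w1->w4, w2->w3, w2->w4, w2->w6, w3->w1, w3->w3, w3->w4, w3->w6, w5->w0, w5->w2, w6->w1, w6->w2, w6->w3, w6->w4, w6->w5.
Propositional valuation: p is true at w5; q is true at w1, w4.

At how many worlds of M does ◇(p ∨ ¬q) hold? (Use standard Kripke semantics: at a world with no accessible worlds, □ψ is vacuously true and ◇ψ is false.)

5

Let φ = ◇(p ∨ ¬q). Evaluate φ at each world:
  w0 (successors {w0, w3, w5}): φ is true.
  w1 (successors {w1, w4}): φ is false.
  w2 (successors {w3, w4, w6}): φ is true.
  w3 (successors {w1, w3, w4, w6}): φ is true.
  w4 (successors ∅): φ is false.
  w5 (successors {w0, w2}): φ is true.
  w6 (successors {w1, w2, w3, w4, w5}): φ is true.
For instance, at w2:
  At w2: ◇(p ∨ ¬q) requires p ∨ ¬q at some successor in {w3, w4, w6}.
    p ∨ ¬q holds at w3, so ◇(p ∨ ¬q) is true at w2.
Satisfying worlds: {w0, w2, w3, w5, w6}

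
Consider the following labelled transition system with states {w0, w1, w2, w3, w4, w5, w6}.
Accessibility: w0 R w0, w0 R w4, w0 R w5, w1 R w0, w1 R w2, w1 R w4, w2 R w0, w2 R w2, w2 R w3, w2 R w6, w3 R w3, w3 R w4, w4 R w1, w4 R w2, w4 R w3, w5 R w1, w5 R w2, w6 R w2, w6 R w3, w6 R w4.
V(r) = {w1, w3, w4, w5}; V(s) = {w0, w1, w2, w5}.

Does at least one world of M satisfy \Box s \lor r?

Let φ = \Box s \lor r. Evaluate φ at each world:
  w0 (successors {w0, w4, w5}): φ is false.
  w1 (successors {w0, w2, w4}): φ is true.
  w2 (successors {w0, w2, w3, w6}): φ is false.
  w3 (successors {w3, w4}): φ is true.
  w4 (successors {w1, w2, w3}): φ is true.
  w5 (successors {w1, w2}): φ is true.
  w6 (successors {w2, w3, w4}): φ is false.
Detail at w1 (witness):
  At w1: \Box s is false, r is true, so \Box s \lor r is true.
    At w1: \Box s requires s at every successor {w0, w2, w4}.
      s fails at w4, so \Box s is false at w1.

Yes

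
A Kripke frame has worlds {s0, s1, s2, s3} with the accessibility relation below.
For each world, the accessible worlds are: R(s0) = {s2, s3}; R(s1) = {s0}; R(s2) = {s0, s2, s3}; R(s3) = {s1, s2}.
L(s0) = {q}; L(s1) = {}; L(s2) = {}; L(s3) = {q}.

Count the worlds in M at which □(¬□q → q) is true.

1

Recall that □ψ holds at a world iff ψ holds at every accessible world, and ◇ψ holds iff ψ holds at some accessible world.
Let φ = □(¬□q → q). Evaluate φ at each world:
  s0 (successors {s2, s3}): φ is false.
  s1 (successors {s0}): φ is true.
  s2 (successors {s0, s2, s3}): φ is false.
  s3 (successors {s1, s2}): φ is false.
For instance, at s1:
  At s1: □(¬□q → q) requires ¬□q → q at every successor {s0}.
      At s0: ¬□q is true, q is true, so ¬□q → q is true.
  So □(¬□q → q) is true at s1.
Satisfying worlds: {s1}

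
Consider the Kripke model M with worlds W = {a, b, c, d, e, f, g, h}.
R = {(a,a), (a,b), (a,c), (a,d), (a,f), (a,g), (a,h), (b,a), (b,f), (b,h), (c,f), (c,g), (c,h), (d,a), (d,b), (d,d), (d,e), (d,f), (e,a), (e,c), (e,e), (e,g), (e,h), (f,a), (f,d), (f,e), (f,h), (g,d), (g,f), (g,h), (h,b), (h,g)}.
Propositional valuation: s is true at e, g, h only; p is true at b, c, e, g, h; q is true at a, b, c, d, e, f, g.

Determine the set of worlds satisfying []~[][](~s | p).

none

Let φ = []~[][](~s | p). Evaluate φ at each world:
  a (successors {a, b, c, d, f, g, h}): φ is false.
  b (successors {a, f, h}): φ is false.
  c (successors {f, g, h}): φ is false.
  d (successors {a, b, d, e, f}): φ is false.
  e (successors {a, c, e, g, h}): φ is false.
  f (successors {a, d, e, h}): φ is false.
  g (successors {d, f, h}): φ is false.
  h (successors {b, g}): φ is false.
For instance, at g:
  At g: []~[][](~s | p) requires ~[][](~s | p) at every successor {d, f, h}.
    ~[][](~s | p) fails at d, so []~[][](~s | p) is false at g.
      At d: [][](~s | p) is true, so ~[][](~s | p) is false.
Satisfying worlds: none.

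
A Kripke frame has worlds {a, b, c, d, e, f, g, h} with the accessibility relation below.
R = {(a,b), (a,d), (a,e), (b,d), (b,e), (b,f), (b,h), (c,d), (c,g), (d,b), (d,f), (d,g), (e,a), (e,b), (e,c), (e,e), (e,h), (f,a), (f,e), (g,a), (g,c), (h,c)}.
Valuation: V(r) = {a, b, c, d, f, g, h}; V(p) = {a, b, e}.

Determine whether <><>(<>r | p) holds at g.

Yes

At g: <><>(<>r | p) requires <>(<>r | p) at some successor in {a, c}.
  <>(<>r | p) holds at a, so <><>(<>r | p) is true at g.
    At a: <>(<>r | p) requires <>r | p at some successor in {b, d, e}.
      <>r | p holds at b, so <>(<>r | p) is true at a.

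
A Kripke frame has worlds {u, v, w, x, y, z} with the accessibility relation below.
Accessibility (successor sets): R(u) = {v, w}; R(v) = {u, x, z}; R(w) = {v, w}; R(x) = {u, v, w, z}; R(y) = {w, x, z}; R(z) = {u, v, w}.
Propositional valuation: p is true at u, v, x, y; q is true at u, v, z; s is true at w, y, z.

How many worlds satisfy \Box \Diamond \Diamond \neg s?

Let φ = \Box \Diamond \Diamond \neg s. Evaluate φ at each world:
  u (successors {v, w}): φ is true.
  v (successors {u, x, z}): φ is true.
  w (successors {v, w}): φ is true.
  x (successors {u, v, w, z}): φ is true.
  y (successors {w, x, z}): φ is true.
  z (successors {u, v, w}): φ is true.
For instance, at x:
  At x: \Box \Diamond \Diamond \neg s requires \Diamond \Diamond \neg s at every successor {u, v, w, z}.
    At u: \Diamond \Diamond \neg s is true.
    At v: \Diamond \Diamond \neg s is true.
    At w: \Diamond \Diamond \neg s is true.
    At z: \Diamond \Diamond \neg s is true.
  So \Box \Diamond \Diamond \neg s is true at x.
Satisfying worlds: {u, v, w, x, y, z}

6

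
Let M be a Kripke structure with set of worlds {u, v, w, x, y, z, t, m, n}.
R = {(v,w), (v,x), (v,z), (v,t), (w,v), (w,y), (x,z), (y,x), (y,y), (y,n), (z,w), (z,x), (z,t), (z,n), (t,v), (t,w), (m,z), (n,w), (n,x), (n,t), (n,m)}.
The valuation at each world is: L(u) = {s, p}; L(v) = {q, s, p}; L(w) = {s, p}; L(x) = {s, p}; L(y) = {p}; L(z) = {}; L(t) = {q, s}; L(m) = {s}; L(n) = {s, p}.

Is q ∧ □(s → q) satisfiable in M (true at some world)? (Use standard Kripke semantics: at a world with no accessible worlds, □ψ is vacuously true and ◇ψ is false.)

No

Let φ = q ∧ □(s → q). Evaluate φ at each world:
  u (successors ∅): φ is false.
  v (successors {w, x, z, t}): φ is false.
  w (successors {v, y}): φ is false.
  x (successors {z}): φ is false.
  y (successors {x, y, n}): φ is false.
  z (successors {w, x, t, n}): φ is false.
  t (successors {v, w}): φ is false.
  m (successors {z}): φ is false.
  n (successors {w, x, t, m}): φ is false.
For instance, at n:
  At n: q is false, □(s → q) is false, so q ∧ □(s → q) is false.
    At n: □(s → q) requires s → q at every successor {w, x, t, m}.
      s → q fails at w, so □(s → q) is false at n.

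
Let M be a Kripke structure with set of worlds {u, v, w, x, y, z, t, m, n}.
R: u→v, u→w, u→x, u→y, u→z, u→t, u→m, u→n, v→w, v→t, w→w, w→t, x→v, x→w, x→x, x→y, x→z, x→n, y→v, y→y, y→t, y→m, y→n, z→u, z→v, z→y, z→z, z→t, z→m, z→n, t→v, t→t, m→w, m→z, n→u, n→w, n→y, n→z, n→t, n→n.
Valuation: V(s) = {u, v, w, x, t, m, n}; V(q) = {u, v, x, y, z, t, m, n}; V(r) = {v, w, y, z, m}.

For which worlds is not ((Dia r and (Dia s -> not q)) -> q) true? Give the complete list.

Recall that Dia ψ holds at a world iff ψ holds at some accessible world.
Let φ = not ((Dia r and (Dia s -> not q)) -> q). Evaluate φ at each world:
  u (successors {v, w, x, y, z, t, m, n}): φ is false.
  v (successors {w, t}): φ is false.
  w (successors {w, t}): φ is true.
  x (successors {v, w, x, y, z, n}): φ is false.
  y (successors {v, y, t, m, n}): φ is false.
  z (successors {u, v, y, z, t, m, n}): φ is false.
  t (successors {v, t}): φ is false.
  m (successors {w, z}): φ is false.
  n (successors {u, w, y, z, t, n}): φ is false.
For instance, at t:
  At t: (Dia r and (Dia s -> not q)) -> q is true, so not ((Dia r and (Dia s -> not q)) -> q) is false.
    At t: Dia r and (Dia s -> not q) is false, q is true, so (Dia r and (Dia s -> not q)) -> q is true.
      At t: Dia r is true, Dia s -> not q is false, so Dia r and (Dia s -> not q) is false.
Satisfying worlds: {w}

w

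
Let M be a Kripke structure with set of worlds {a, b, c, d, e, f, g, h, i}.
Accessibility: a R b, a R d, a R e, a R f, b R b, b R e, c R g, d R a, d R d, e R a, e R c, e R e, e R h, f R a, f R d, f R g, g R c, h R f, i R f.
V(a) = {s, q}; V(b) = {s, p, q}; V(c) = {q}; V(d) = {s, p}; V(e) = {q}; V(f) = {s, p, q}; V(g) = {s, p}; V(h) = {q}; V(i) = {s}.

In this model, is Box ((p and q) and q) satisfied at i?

Yes

Recall that Box ψ holds at a world iff ψ holds at every accessible world, and Dia ψ holds iff ψ holds at some accessible world.
At i: Box ((p and q) and q) requires (p and q) and q at every successor {f}.
  At f: (p and q) and q is true.
So Box ((p and q) and q) is true at i.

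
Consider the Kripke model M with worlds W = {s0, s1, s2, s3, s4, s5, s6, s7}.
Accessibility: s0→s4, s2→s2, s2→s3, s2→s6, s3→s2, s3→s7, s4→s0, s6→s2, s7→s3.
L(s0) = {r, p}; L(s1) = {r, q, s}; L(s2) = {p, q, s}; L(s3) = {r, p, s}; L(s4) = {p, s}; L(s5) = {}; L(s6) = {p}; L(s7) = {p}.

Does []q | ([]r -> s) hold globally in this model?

Let φ = []q | ([]r -> s). Evaluate φ at each world:
  s0 (successors {s4}): φ is true.
  s1 (successors ∅): φ is true.
  s2 (successors {s2, s3, s6}): φ is true.
  s3 (successors {s2, s7}): φ is true.
  s4 (successors {s0}): φ is true.
  s5 (successors ∅): φ is true.
  s6 (successors {s2}): φ is true.
  s7 (successors {s3}): φ is false.
Detail at s7 (counterexample):
  At s7: []q is false, []r -> s is false, so []q | ([]r -> s) is false.
    At s7: []q requires q at every successor {s3}.
      q fails at s3, so []q is false at s7.
    At s7: []r is true, s is false, so []r -> s is false.
      At s7: []r requires r at every successor {s3}.
        At s3: r is true.
      So []r is true at s7.

No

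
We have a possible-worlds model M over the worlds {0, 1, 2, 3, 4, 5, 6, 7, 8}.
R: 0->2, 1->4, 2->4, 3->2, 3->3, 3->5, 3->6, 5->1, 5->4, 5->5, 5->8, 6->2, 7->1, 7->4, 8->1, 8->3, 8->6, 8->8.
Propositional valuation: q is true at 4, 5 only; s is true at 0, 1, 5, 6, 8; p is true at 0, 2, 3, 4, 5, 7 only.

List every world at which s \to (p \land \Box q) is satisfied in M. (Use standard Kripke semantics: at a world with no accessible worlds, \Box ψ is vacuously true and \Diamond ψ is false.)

2, 3, 4, 7

Let φ = s \to (p \land \Box q). Evaluate φ at each world:
  0 (successors {2}): φ is false.
  1 (successors {4}): φ is false.
  2 (successors {4}): φ is true.
  3 (successors {2, 3, 5, 6}): φ is true.
  4 (successors ∅): φ is true.
  5 (successors {1, 4, 5, 8}): φ is false.
  6 (successors {2}): φ is false.
  7 (successors {1, 4}): φ is true.
  8 (successors {1, 3, 6, 8}): φ is false.
For instance, at 1:
  At 1: s is true, p \land \Box q is false, so s \to (p \land \Box q) is false.
    At 1: p is false, \Box q is true, so p \land \Box q is false.
      At 1: \Box q requires q at every successor {4}.
        At 4: q is true.
      So \Box q is true at 1.
Satisfying worlds: {2, 3, 4, 7}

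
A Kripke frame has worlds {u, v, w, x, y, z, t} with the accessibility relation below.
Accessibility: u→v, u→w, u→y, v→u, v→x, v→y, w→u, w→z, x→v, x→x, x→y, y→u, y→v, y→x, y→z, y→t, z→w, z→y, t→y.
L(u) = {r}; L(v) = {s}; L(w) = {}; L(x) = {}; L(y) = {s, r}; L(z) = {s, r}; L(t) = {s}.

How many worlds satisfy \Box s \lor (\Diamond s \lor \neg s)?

Recall that \Box ψ holds at a world iff ψ holds at every accessible world, and \Diamond ψ holds iff ψ holds at some accessible world.
Let φ = \Box s \lor (\Diamond s \lor \neg s). Evaluate φ at each world:
  u (successors {v, w, y}): φ is true.
  v (successors {u, x, y}): φ is true.
  w (successors {u, z}): φ is true.
  x (successors {v, x, y}): φ is true.
  y (successors {u, v, x, z, t}): φ is true.
  z (successors {w, y}): φ is true.
  t (successors {y}): φ is true.
For instance, at w:
  At w: \Box s is false, \Diamond s \lor \neg s is true, so \Box s \lor (\Diamond s \lor \neg s) is true.
    At w: \Box s requires s at every successor {u, z}.
      s fails at u, so \Box s is false at w.
    At w: \Diamond s is true, \neg s is true, so \Diamond s \lor \neg s is true.
      At w: \Diamond s requires s at some successor in {u, z}.
        s holds at z, so \Diamond s is true at w.
Satisfying worlds: {u, v, w, x, y, z, t}

7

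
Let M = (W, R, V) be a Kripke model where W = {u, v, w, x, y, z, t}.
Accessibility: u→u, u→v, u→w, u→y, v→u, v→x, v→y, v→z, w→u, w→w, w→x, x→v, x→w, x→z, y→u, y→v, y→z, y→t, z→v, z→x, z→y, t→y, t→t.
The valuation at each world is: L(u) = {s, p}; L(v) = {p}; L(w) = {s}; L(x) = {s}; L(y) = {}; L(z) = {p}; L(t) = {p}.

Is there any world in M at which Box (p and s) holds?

No

Let φ = Box (p and s). Evaluate φ at each world:
  u (successors {u, v, w, y}): φ is false.
  v (successors {u, x, y, z}): φ is false.
  w (successors {u, w, x}): φ is false.
  x (successors {v, w, z}): φ is false.
  y (successors {u, v, z, t}): φ is false.
  z (successors {v, x, y}): φ is false.
  t (successors {y, t}): φ is false.
For instance, at v:
  At v: Box (p and s) requires p and s at every successor {u, x, y, z}.
    p and s fails at x, so Box (p and s) is false at v.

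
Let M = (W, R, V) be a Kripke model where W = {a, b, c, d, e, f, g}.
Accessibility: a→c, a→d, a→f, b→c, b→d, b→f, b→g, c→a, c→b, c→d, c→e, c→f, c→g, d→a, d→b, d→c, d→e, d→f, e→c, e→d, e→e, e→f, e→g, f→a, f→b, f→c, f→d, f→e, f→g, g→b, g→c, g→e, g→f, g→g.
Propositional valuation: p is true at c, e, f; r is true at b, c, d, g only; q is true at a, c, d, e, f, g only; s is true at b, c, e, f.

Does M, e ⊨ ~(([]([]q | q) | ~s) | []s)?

No

At e: ([]([]q | q) | ~s) | []s is true, so ~(([]([]q | q) | ~s) | []s) is false.
  At e: []([]q | q) | ~s is true, []s is false, so ([]([]q | q) | ~s) | []s is true.
    At e: []([]q | q) is true, ~s is false, so []([]q | q) | ~s is true.
      At e: []([]q | q) requires []q | q at every successor {c, d, e, f, g}.
        At c: []q | q is true.
        At d: []q | q is true.
        At e: []q | q is true.
        At f: []q | q is true.
        At g: []q | q is true.
      So []([]q | q) is true at e.
    At e: []s requires s at every successor {c, d, e, f, g}.
      s fails at d, so []s is false at e.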